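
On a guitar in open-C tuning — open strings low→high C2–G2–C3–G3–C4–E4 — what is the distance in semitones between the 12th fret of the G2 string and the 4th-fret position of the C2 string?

G2 at fret 12 → G3 (MIDI 55); C2 at fret 4 → E2 (MIDI 40).
55 − 40 = 15, so the two pitches are 15 semitones apart, with G3 the higher.

15 semitones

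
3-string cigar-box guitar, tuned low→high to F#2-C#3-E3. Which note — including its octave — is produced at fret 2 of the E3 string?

F#3

The open E3 string plus 2 semitones: E–F–F#.
No B→C boundary is crossed, so the octave stays at 3.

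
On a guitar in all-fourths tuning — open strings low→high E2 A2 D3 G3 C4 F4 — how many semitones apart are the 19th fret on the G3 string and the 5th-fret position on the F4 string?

G3 at fret 19 → D5 (MIDI 74); F4 at fret 5 → A#4 (MIDI 70).
74 − 70 = 4, so the two pitches are 4 semitones apart, with D5 the higher.

4 semitones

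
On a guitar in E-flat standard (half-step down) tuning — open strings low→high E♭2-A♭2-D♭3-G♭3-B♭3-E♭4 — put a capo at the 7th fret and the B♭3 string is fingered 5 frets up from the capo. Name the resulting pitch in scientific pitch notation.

The capo raises the open B♭3 by 7 semitones to F4; fretting 5 more gives B♭3 + 7 + 5 = B♭3 + 12 semitones = B♭4.
(Also written A♯.)

B♭4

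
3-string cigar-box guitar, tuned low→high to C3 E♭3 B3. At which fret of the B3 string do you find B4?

12

B4 is 12 semitones above the open B3 (B–C–Db–D–…–A–Bb–B), so it sits at fret 12.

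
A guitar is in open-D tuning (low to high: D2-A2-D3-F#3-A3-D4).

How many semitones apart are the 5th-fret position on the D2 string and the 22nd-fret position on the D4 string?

D2 at fret 5 → G2 (MIDI 43); D4 at fret 22 → C6 (MIDI 84).
43 − 84 = -41, so the two pitches are 41 semitones apart, with C6 the higher.

41 semitones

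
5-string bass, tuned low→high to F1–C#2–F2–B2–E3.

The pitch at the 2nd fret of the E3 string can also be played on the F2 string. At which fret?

Fret 2 on E3 is MIDI 52 + 2 = 54 (F#3). On the F2 string (open MIDI 41), that pitch is 54 − 41 = fret 13.

13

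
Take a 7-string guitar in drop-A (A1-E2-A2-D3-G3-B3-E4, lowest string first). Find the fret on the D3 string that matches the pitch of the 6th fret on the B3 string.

15

B3 at fret 6 is B3 + 6 semitones = F4.
The open D3 string is 9 semitones below the open B3, so the same pitch on the D3 string lies at fret 6 + 9 = 15.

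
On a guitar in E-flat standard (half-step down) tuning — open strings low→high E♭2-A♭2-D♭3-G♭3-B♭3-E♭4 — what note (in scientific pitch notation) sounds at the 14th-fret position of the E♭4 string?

Each fret is one semitone, so E♭4 + 14 = F5.

F5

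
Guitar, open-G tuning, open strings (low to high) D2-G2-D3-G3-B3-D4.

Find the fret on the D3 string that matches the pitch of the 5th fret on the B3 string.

Fret 5 on B3 is MIDI 59 + 5 = 64 (E4). On the D3 string (open MIDI 50), that pitch is 64 − 50 = fret 14.

14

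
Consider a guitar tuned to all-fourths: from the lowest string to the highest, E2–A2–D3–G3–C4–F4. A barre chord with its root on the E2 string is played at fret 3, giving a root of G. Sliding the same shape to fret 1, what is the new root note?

Moving from fret 3 to fret 1 shifts the root by -2 semitones.
G down 2 semitones is F.

F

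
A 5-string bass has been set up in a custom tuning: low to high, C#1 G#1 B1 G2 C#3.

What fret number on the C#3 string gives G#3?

7

G#3 is 7 semitones above the open C#3 (C#–D–D#–E–F–F#–G–G#), so it sits at fret 7.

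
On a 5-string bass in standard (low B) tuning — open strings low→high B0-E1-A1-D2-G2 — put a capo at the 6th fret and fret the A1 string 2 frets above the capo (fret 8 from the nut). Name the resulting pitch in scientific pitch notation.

F2

The capo raises the open A1 by 6 semitones to D♯2; fretting 2 more gives A1 + 6 + 2 = A1 + 8 semitones = F2.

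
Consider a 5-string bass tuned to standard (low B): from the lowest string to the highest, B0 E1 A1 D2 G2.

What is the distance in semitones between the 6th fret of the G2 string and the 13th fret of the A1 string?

3 semitones

G2 at fret 6 → C#3 (MIDI 49); A1 at fret 13 → A#2 (MIDI 46).
49 − 46 = 3, so the two pitches are 3 semitones apart, with C#3 the higher.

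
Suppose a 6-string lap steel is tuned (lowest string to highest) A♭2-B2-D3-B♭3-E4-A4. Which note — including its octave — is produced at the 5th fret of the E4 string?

Each fret is one semitone, so E4 + 5 = A4.

A4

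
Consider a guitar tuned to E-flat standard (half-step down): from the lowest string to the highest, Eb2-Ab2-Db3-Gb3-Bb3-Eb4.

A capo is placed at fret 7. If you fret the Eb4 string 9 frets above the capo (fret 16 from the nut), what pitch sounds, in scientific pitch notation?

The capo raises the open Eb4 by 7 semitones to Bb4; fretting 9 more gives Eb4 + 7 + 9 = Eb4 + 16 semitones = G5.

G5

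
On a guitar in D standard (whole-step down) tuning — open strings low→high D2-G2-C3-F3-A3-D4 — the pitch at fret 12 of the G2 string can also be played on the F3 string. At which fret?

Fret 12 on G2 is MIDI 43 + 12 = 55 (G3). On the F3 string (open MIDI 53), that pitch is 55 − 53 = fret 2.

2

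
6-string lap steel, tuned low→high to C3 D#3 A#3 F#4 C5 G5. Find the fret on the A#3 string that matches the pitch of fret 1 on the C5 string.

15

Fret 1 on C5 is MIDI 72 + 1 = 73 (C#5). On the A#3 string (open MIDI 58), that pitch is 73 − 58 = fret 15.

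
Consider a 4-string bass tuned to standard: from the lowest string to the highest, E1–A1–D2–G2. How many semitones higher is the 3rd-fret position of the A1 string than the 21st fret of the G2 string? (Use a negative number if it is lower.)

A1 at fret 3 → C2 (MIDI 36); G2 at fret 21 → E4 (MIDI 64).
36 − 64 = -28, so the two pitches are 28 semitones apart.

-28 semitones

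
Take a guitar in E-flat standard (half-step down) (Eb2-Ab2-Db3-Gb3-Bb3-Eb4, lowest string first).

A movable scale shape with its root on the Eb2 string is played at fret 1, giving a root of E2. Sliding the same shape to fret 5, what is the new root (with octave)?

Moving from fret 1 to fret 5 shifts the root by 4 semitones.
E2 up 4 semitones is Ab2.

Ab2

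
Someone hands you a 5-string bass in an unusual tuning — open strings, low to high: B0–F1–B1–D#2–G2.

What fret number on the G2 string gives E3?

E3 is 9 semitones above the open G2 (G–G#–A–A#–B–C–C#–D–D#–E), so it sits at fret 9.

9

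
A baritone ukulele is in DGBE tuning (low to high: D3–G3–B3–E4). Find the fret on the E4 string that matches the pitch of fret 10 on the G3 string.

1

G3 at fret 10 is G3 + 10 semitones = F4.
The open E4 string is 9 semitones above the open G3, so the same pitch on the E4 string lies at fret 10 − 9 = 1.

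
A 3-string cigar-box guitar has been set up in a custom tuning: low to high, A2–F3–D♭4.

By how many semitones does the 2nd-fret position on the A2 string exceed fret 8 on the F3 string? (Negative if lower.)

A2 at fret 2 → B2 (MIDI 47); F3 at fret 8 → D♭4 (MIDI 61).
47 − 61 = -14, so the two pitches are 14 semitones apart.

-14 semitones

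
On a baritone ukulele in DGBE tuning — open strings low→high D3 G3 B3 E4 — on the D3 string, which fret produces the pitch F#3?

4

F#3 is 4 semitones above the open D3 (D–D#–E–F–F#), so it sits at fret 4.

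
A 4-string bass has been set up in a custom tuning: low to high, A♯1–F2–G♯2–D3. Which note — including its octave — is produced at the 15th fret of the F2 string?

G♯3

Each fret is one semitone, so F2 + 15 = G♯3.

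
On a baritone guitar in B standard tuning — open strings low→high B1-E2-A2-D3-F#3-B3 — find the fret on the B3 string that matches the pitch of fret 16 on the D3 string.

D3 at fret 16 is D3 + 16 semitones = F#4.
The open B3 string is 9 semitones above the open D3, so the same pitch on the B3 string lies at fret 16 − 9 = 7.

7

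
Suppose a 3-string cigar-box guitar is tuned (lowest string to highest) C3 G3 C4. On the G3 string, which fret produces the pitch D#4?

8

D#4 is 8 semitones above the open G3 (G–G#–A–A#–B–C–C#–D–D#), so it sits at fret 8.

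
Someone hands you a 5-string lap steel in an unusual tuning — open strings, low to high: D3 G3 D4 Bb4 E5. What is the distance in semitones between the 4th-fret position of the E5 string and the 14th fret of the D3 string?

16 semitones

E5 at fret 4 → Ab5 (MIDI 80); D3 at fret 14 → E4 (MIDI 64).
80 − 64 = 16, so the two pitches are 16 semitones apart, with Ab5 the higher.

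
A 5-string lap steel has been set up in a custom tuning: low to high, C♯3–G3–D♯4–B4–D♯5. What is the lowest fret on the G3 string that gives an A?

2

From G3, count semitones up the chromatic scale until reaching A: G–G#–A — 2 steps.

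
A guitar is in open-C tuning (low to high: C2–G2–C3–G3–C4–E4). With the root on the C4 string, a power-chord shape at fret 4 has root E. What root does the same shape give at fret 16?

E

Moving from fret 4 to fret 16 shifts the root by 12 semitones.
E up 12 semitones is E.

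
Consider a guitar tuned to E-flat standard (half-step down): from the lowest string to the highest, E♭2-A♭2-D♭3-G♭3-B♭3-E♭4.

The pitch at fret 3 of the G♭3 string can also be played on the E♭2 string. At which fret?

G♭3 at fret 3 is G♭3 + 3 semitones = A3.
The open E♭2 string is 15 semitones below the open G♭3, so the same pitch on the E♭2 string lies at fret 3 + 15 = 18.

18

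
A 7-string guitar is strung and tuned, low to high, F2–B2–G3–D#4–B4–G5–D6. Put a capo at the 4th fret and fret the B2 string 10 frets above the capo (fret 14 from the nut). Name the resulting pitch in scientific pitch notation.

The capo raises the open B2 by 4 semitones to D#3; fretting 10 more gives B2 + 4 + 10 = B2 + 14 semitones = C#4.
(Also written Db.)

C#4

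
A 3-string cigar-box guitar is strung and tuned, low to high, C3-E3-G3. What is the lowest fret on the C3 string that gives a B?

From C3, count semitones up the chromatic scale until reaching B: C–Db–D–Eb–…–A–Bb–B — 11 steps.

11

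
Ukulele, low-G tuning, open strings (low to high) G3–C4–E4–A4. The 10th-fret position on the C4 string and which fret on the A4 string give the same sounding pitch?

1

C4 at fret 10 is C4 + 10 semitones = A♯4.
The open A4 string is 9 semitones above the open C4, so the same pitch on the A4 string lies at fret 10 − 9 = 1.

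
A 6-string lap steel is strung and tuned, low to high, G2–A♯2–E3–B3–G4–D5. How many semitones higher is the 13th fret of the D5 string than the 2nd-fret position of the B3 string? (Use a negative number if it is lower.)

26 semitones

D5 at fret 13 → D♯6 (MIDI 87); B3 at fret 2 → C♯4 (MIDI 61).
87 − 61 = 26, so the two pitches are 26 semitones apart.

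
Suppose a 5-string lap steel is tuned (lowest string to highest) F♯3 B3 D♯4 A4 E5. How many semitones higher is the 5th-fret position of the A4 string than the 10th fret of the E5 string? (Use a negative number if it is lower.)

A4 at fret 5 → D5 (MIDI 74); E5 at fret 10 → D6 (MIDI 86).
74 − 86 = -12, so the two pitches are 12 semitones apart.

-12 semitones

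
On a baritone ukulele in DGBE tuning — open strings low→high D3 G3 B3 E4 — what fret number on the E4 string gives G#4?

G#4 is 4 semitones above the open E4 (E–F–F#–G–G#), so it sits at fret 4.

4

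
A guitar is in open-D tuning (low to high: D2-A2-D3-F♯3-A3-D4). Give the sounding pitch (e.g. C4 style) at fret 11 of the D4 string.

The open D4 string plus 11 semitones: D–D#–E–F–…–B–C–C#.
The walk passes from B into C once, so the octave number goes from 4 to 5.
(Equivalently spelled D♭5.)

C♯5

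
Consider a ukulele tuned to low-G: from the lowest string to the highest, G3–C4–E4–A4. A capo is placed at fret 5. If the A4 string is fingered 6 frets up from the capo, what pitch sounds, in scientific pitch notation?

G#5

The capo raises the open A4 by 5 semitones to D5; fretting 6 more gives A4 + 5 + 6 = A4 + 11 semitones = G#5.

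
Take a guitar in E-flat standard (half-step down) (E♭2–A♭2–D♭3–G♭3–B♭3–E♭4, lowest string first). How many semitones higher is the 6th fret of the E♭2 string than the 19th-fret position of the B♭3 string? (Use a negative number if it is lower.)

-32 semitones

E♭2 at fret 6 → A2 (MIDI 45); B♭3 at fret 19 → F5 (MIDI 77).
45 − 77 = -32, so the two pitches are 32 semitones apart.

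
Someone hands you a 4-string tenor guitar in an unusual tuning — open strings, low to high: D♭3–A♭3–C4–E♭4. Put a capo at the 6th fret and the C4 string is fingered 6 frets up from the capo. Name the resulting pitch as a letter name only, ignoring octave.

C

The capo raises the open C4 by 6 semitones to G♭4; fretting 6 more gives C4 + 6 + 6 = C4 + 12 semitones, landing on C.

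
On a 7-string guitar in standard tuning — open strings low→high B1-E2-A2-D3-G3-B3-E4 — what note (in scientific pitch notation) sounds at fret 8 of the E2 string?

E2 is MIDI 40. Adding 8 gives 48, which is C3.

C3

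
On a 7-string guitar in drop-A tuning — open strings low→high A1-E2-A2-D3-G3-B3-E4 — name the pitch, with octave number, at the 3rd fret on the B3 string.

D4

B3 is MIDI 59. Adding 3 gives 62, which is D4.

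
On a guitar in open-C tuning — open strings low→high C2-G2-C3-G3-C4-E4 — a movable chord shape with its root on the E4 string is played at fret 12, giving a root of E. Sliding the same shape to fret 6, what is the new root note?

Moving from fret 12 to fret 6 shifts the root by -6 semitones.
E down 6 semitones is A#.

A#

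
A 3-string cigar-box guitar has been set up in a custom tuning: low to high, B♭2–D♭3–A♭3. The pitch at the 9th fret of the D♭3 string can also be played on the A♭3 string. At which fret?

Fret 9 on D♭3 is MIDI 49 + 9 = 58 (B♭3). On the A♭3 string (open MIDI 56), that pitch is 58 − 56 = fret 2.

2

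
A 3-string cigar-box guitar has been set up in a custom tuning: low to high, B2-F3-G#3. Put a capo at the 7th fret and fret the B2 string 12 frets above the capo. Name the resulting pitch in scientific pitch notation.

The capo raises the open B2 by 7 semitones to F#3; fretting 12 more gives B2 + 7 + 12 = B2 + 19 semitones = F#4.

F#4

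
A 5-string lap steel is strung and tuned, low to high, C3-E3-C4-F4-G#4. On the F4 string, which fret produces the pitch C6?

19

C6 is 19 semitones above the open F4 (F–F#–G–G#–…–A#–B–C), so it sits at fret 19.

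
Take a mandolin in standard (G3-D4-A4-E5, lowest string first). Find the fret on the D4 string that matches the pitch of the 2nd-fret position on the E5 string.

E5 at fret 2 is E5 + 2 semitones = F#5.
The open D4 string is 14 semitones below the open E5, so the same pitch on the D4 string lies at fret 2 + 14 = 16.

16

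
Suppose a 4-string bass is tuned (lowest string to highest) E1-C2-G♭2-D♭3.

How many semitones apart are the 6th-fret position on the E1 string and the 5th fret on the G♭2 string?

E1 at fret 6 → B♭1 (MIDI 34); G♭2 at fret 5 → B2 (MIDI 47).
34 − 47 = -13, so the two pitches are 13 semitones apart, with B2 the higher.

13 semitones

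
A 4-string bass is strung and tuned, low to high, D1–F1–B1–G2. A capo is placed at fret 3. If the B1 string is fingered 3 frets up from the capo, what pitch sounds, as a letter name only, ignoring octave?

The capo raises the open B1 by 3 semitones to D2; fretting 3 more gives B1 + 3 + 3 = B1 + 6 semitones, landing on F.

F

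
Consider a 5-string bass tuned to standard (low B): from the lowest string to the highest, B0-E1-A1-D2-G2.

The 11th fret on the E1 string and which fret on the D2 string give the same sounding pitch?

E1 at fret 11 is E1 + 11 semitones = D♯2.
The open D2 string is 10 semitones above the open E1, so the same pitch on the D2 string lies at fret 11 − 10 = 1.

1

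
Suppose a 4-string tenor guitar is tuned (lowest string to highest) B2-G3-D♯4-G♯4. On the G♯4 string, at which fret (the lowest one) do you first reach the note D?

From G♯4, count semitones up the chromatic scale until reaching D: G#–A–A#–B–C–C#–D — 6 steps.

6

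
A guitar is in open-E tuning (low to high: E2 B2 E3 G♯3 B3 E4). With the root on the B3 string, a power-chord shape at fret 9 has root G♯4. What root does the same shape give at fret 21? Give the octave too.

G♯5

Moving from fret 9 to fret 21 shifts the root by 12 semitones.
G♯4 up 12 semitones is G♯5.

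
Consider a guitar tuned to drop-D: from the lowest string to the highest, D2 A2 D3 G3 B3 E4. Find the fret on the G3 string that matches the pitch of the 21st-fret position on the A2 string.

Fret 21 on A2 is MIDI 45 + 21 = 66 (F#4). On the G3 string (open MIDI 55), that pitch is 66 − 55 = fret 11.

11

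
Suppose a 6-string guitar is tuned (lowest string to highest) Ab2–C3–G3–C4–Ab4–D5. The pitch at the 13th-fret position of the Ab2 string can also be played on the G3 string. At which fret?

2

Ab2 at fret 13 is Ab2 + 13 semitones = A3.
The open G3 string is 11 semitones above the open Ab2, so the same pitch on the G3 string lies at fret 13 − 11 = 2.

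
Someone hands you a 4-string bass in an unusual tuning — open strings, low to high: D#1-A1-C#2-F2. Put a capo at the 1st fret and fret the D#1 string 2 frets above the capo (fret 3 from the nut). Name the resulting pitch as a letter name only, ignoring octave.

The capo raises the open D#1 by 1 semitone to E1; fretting 2 more gives D#1 + 1 + 2 = D#1 + 3 semitones, landing on F#.
(Also written Gb.)

F#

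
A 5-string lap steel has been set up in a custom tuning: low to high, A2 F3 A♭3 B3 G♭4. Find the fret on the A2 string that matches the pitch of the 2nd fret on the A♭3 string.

13

Fret 2 on A♭3 is MIDI 56 + 2 = 58 (B♭3). On the A2 string (open MIDI 45), that pitch is 58 − 45 = fret 13.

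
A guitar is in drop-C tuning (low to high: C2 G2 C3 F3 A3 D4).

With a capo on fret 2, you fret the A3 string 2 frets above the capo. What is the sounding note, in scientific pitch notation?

C#4

The capo raises the open A3 by 2 semitones to B3; fretting 2 more gives A3 + 2 + 2 = A3 + 4 semitones = C#4.
(Also written Db.)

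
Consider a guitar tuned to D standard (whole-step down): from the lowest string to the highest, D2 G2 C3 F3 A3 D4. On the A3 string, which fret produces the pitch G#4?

11

G#4 is 11 semitones above the open A3 (A–A#–B–C–…–F#–G–G#), so it sits at fret 11.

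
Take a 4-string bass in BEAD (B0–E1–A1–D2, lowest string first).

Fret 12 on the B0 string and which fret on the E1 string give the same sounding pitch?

7

B0 at fret 12 is B0 + 12 semitones = B1.
The open E1 string is 5 semitones above the open B0, so the same pitch on the E1 string lies at fret 12 − 5 = 7.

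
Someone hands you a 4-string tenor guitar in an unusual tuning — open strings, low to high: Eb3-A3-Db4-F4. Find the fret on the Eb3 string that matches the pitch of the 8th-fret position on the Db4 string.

Db4 at fret 8 is Db4 + 8 semitones = A4.
The open Eb3 string is 10 semitones below the open Db4, so the same pitch on the Eb3 string lies at fret 8 + 10 = 18.

18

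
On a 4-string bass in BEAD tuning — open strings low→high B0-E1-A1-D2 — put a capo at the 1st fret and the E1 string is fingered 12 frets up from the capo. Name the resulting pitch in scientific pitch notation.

F2

The capo raises the open E1 by 1 semitone to F1; fretting 12 more gives E1 + 1 + 12 = E1 + 13 semitones = F2.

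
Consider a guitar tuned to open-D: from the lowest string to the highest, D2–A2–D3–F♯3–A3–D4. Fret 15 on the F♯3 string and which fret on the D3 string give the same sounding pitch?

F♯3 at fret 15 is F♯3 + 15 semitones = A4.
The open D3 string is 4 semitones below the open F♯3, so the same pitch on the D3 string lies at fret 15 + 4 = 19.

19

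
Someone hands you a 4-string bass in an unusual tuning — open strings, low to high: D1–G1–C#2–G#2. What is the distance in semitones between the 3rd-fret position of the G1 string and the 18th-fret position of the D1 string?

10 semitones

G1 at fret 3 → A#1 (MIDI 34); D1 at fret 18 → G#2 (MIDI 44).
34 − 44 = -10, so the two pitches are 10 semitones apart, with G#2 the higher.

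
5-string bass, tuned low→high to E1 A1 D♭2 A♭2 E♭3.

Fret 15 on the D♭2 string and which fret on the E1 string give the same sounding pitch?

24

D♭2 at fret 15 is D♭2 + 15 semitones = E3.
The open E1 string is 9 semitones below the open D♭2, so the same pitch on the E1 string lies at fret 15 + 9 = 24.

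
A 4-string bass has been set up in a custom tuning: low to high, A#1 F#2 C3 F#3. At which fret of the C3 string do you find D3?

D3 is 2 semitones above the open C3 (C–C#–D), so it sits at fret 2.

2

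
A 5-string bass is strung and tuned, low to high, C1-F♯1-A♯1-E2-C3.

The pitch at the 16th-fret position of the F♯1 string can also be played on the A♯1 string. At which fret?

12

Fret 16 on F♯1 is MIDI 30 + 16 = 46 (A♯2). On the A♯1 string (open MIDI 34), that pitch is 46 − 34 = fret 12.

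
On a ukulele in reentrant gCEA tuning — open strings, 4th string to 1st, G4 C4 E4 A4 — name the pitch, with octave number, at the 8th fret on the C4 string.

C4 is MIDI 60. Adding 8 gives 68, which is G#4.

G#4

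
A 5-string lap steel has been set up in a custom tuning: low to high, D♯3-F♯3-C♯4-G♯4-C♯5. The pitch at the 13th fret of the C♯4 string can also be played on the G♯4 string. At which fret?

Fret 13 on C♯4 is MIDI 61 + 13 = 74 (D5). On the G♯4 string (open MIDI 68), that pitch is 74 − 68 = fret 6.

6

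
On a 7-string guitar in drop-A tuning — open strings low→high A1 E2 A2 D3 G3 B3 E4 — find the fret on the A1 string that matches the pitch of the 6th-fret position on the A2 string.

18

Fret 6 on A2 is MIDI 45 + 6 = 51 (D#3). On the A1 string (open MIDI 33), that pitch is 51 − 33 = fret 18.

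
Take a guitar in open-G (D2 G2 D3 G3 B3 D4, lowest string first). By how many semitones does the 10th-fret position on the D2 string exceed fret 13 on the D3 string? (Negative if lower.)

D2 at fret 10 → C3 (MIDI 48); D3 at fret 13 → D♯4 (MIDI 63).
48 − 63 = -15, so the two pitches are 15 semitones apart.

-15 semitones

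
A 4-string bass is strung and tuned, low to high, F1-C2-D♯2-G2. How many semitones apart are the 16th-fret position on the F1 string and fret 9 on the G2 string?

7 semitones

F1 at fret 16 → A2 (MIDI 45); G2 at fret 9 → E3 (MIDI 52).
45 − 52 = -7, so the two pitches are 7 semitones apart, with E3 the higher.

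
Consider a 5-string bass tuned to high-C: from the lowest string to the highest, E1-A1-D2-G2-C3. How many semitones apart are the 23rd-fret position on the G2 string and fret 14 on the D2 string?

G2 at fret 23 → F♯4 (MIDI 66); D2 at fret 14 → E3 (MIDI 52).
66 − 52 = 14, so the two pitches are 14 semitones apart, with F♯4 the higher.

14 semitones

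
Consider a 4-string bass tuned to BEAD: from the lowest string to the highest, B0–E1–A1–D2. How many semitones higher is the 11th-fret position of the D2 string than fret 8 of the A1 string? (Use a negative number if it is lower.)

D2 at fret 11 → C#3 (MIDI 49); A1 at fret 8 → F2 (MIDI 41).
49 − 41 = 8, so the two pitches are 8 semitones apart.

8 semitones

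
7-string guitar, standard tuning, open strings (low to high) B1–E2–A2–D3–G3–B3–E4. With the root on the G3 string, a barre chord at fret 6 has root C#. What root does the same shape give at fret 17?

Moving from fret 6 to fret 17 shifts the root by 11 semitones.
C# up 11 semitones is C.

C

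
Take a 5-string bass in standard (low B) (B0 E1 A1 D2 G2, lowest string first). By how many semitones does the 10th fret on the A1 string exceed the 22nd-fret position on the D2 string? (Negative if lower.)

A1 at fret 10 → G2 (MIDI 43); D2 at fret 22 → C4 (MIDI 60).
43 − 60 = -17, so the two pitches are 17 semitones apart.

-17 semitones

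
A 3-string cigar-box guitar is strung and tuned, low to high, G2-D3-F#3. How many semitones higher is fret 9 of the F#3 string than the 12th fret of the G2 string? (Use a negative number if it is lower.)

8 semitones

F#3 at fret 9 → D#4 (MIDI 63); G2 at fret 12 → G3 (MIDI 55).
63 − 55 = 8, so the two pitches are 8 semitones apart.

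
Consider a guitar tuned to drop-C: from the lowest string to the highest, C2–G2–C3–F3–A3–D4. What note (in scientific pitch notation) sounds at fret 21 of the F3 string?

D5

The open F3 string plus 21 semitones: F–F#–G–G#–…–C–C#–D.
The walk passes from B into C 2 times, so the octave number goes from 3 to 5.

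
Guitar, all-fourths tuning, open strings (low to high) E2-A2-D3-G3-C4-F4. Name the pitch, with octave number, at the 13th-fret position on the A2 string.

A♯3

The open A2 string plus 13 semitones: A–A#–B–C–…–G#–A–A#.
The walk passes from B into C once, so the octave number goes from 2 to 3.
(Equivalently spelled B♭3.)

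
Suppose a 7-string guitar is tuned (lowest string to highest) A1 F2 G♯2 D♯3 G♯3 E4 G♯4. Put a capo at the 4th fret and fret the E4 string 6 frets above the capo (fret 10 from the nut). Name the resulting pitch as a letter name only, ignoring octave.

The capo raises the open E4 by 4 semitones to G♯4; fretting 6 more gives E4 + 4 + 6 = E4 + 10 semitones, landing on D.

D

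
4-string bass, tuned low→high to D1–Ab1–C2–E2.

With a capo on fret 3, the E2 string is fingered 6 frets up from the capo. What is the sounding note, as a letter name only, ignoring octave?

The capo raises the open E2 by 3 semitones to G2; fretting 6 more gives E2 + 3 + 6 = E2 + 9 semitones, landing on Db.
(Also written C#.)

Db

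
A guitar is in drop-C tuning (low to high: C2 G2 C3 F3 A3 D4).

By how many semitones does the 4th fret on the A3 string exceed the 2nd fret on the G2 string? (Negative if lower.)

A3 at fret 4 → C♯4 (MIDI 61); G2 at fret 2 → A2 (MIDI 45).
61 − 45 = 16, so the two pitches are 16 semitones apart.

16 semitones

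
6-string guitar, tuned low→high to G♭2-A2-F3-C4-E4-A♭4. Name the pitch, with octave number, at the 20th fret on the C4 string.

A♭5

C4 is MIDI 60. Adding 20 gives 80, which is A♭5.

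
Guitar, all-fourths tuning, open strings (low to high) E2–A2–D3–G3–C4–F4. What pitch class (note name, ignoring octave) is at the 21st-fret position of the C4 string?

The open C4 string plus 21 semitones: C–C#–D–D#–…–G–G#–A.

A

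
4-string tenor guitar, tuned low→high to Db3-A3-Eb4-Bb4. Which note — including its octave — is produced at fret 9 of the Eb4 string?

C5

Each fret is one semitone, so Eb4 + 9 = C5.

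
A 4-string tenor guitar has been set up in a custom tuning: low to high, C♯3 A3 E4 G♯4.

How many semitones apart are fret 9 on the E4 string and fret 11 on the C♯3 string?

13 semitones

E4 at fret 9 → C♯5 (MIDI 73); C♯3 at fret 11 → C4 (MIDI 60).
73 − 60 = 13, so the two pitches are 13 semitones apart, with C♯5 the higher.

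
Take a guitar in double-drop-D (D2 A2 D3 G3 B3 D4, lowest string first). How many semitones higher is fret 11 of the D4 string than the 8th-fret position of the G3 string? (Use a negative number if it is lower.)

10 semitones

D4 at fret 11 → C♯5 (MIDI 73); G3 at fret 8 → D♯4 (MIDI 63).
73 − 63 = 10, so the two pitches are 10 semitones apart.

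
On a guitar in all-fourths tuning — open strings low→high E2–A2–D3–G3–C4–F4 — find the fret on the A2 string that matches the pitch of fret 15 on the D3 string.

20

Fret 15 on D3 is MIDI 50 + 15 = 65 (F4). On the A2 string (open MIDI 45), that pitch is 65 − 45 = fret 20.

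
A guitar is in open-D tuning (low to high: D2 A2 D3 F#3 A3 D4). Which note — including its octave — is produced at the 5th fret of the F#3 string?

B3

Each fret is one semitone, so F#3 + 5 = B3.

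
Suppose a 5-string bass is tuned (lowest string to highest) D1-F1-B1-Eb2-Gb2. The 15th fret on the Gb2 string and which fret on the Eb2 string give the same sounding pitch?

18

Gb2 at fret 15 is Gb2 + 15 semitones = A3.
The open Eb2 string is 3 semitones below the open Gb2, so the same pitch on the Eb2 string lies at fret 15 + 3 = 18.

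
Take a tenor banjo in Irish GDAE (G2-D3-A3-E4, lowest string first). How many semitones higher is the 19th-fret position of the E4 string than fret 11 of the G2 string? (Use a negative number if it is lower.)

29 semitones

E4 at fret 19 → B5 (MIDI 83); G2 at fret 11 → F♯3 (MIDI 54).
83 − 54 = 29, so the two pitches are 29 semitones apart.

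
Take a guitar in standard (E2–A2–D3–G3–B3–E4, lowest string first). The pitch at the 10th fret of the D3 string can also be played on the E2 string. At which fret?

20

Fret 10 on D3 is MIDI 50 + 10 = 60 (C4). On the E2 string (open MIDI 40), that pitch is 60 − 40 = fret 20.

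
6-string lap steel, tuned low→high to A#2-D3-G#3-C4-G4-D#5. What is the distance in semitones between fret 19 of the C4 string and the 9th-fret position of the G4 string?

3 semitones

C4 at fret 19 → G5 (MIDI 79); G4 at fret 9 → E5 (MIDI 76).
79 − 76 = 3, so the two pitches are 3 semitones apart, with G5 the higher.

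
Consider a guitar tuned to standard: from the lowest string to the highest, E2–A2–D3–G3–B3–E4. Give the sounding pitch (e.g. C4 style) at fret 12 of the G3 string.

Each fret is one semitone, so G3 + 12 = G4.

G4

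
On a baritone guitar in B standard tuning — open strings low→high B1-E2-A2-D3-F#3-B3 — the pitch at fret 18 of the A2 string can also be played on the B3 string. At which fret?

4

Fret 18 on A2 is MIDI 45 + 18 = 63 (D#4). On the B3 string (open MIDI 59), that pitch is 63 − 59 = fret 4.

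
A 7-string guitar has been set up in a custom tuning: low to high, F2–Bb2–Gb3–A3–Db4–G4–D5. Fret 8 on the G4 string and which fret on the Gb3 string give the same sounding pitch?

21

G4 at fret 8 is G4 + 8 semitones = Eb5.
The open Gb3 string is 13 semitones below the open G4, so the same pitch on the Gb3 string lies at fret 8 + 13 = 21.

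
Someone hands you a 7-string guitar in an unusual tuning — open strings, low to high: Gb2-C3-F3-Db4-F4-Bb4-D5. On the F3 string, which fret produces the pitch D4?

D4 is 9 semitones above the open F3 (F–Gb–G–Ab–A–Bb–B–C–Db–D), so it sits at fret 9.

9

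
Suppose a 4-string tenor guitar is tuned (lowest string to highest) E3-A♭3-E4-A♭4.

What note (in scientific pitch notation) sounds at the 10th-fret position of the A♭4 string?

G♭5

Each fret is one semitone, so A♭4 + 10 = G♭5.
(Equivalently spelled F♯5.)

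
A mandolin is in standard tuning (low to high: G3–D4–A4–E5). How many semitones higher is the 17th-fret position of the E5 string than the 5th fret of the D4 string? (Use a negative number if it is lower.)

26 semitones

E5 at fret 17 → A6 (MIDI 93); D4 at fret 5 → G4 (MIDI 67).
93 − 67 = 26, so the two pitches are 26 semitones apart.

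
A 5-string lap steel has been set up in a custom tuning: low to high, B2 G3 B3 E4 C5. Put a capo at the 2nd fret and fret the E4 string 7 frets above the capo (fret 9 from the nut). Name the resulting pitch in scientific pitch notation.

Db5

The capo raises the open E4 by 2 semitones to Gb4; fretting 7 more gives E4 + 2 + 7 = E4 + 9 semitones = Db5.
(Also written C#.)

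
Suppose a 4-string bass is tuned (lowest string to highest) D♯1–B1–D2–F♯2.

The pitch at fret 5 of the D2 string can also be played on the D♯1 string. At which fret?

16

Fret 5 on D2 is MIDI 38 + 5 = 43 (G2). On the D♯1 string (open MIDI 27), that pitch is 43 − 27 = fret 16.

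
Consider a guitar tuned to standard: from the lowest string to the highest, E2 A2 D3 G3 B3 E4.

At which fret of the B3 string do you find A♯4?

A♯4 is 11 semitones above the open B3 (B–C–C#–D–…–G#–A–A#), so it sits at fret 11.

11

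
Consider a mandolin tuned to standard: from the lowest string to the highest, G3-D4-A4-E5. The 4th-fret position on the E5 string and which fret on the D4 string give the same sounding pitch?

18

Fret 4 on E5 is MIDI 76 + 4 = 80 (G#5). On the D4 string (open MIDI 62), that pitch is 80 − 62 = fret 18.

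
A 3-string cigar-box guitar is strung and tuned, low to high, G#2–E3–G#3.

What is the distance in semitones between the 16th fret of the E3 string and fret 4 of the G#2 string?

E3 at fret 16 → G#4 (MIDI 68); G#2 at fret 4 → C3 (MIDI 48).
68 − 48 = 20, so the two pitches are 20 semitones apart, with G#4 the higher.

20 semitones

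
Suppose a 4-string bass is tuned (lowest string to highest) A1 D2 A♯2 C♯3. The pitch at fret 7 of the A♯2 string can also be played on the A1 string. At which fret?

20

Fret 7 on A♯2 is MIDI 46 + 7 = 53 (F3). On the A1 string (open MIDI 33), that pitch is 53 − 33 = fret 20.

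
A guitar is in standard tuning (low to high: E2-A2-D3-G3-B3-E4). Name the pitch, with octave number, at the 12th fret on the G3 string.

Each fret is one semitone, so G3 + 12 = G4.

G4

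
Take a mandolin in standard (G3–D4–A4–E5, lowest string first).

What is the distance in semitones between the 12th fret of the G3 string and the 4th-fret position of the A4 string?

G3 at fret 12 → G4 (MIDI 67); A4 at fret 4 → C#5 (MIDI 73).
67 − 73 = -6, so the two pitches are 6 semitones apart, with C#5 the higher.

6 semitones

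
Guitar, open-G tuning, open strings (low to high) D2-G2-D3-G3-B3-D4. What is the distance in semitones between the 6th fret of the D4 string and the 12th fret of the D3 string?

D4 at fret 6 → G#4 (MIDI 68); D3 at fret 12 → D4 (MIDI 62).
68 − 62 = 6, so the two pitches are 6 semitones apart, with G#4 the higher.

6 semitones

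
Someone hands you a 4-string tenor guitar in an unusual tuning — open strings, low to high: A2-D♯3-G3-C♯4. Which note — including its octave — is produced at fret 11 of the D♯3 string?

Each fret is one semitone, so D♯3 + 11 = D4.

D4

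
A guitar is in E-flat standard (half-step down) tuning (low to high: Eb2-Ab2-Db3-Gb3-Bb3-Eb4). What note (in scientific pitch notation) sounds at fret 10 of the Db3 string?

B3

Db3 is MIDI 49. Adding 10 gives 59, which is B3.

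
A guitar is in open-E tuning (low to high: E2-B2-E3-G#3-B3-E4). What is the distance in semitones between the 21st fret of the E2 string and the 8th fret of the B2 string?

6 semitones

E2 at fret 21 → C#4 (MIDI 61); B2 at fret 8 → G3 (MIDI 55).
61 − 55 = 6, so the two pitches are 6 semitones apart, with C#4 the higher.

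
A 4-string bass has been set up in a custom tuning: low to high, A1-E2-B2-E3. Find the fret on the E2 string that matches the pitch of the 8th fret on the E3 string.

20

E3 at fret 8 is E3 + 8 semitones = C4.
The open E2 string is 12 semitones below the open E3, so the same pitch on the E2 string lies at fret 8 + 12 = 20.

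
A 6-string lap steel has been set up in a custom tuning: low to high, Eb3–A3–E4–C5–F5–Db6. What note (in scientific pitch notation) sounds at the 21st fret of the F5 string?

D7

F5 is MIDI 77. Adding 21 gives 98, which is D7.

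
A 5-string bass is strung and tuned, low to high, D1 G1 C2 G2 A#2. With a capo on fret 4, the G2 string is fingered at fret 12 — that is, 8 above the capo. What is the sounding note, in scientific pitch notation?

The capo raises the open G2 by 4 semitones to B2; fretting 8 more gives G2 + 4 + 8 = G2 + 12 semitones = G3.

G3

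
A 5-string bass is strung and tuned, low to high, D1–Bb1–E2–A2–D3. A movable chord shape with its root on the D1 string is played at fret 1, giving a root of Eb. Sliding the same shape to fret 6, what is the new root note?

Ab

Moving from fret 1 to fret 6 shifts the root by 5 semitones.
Eb up 5 semitones is Ab.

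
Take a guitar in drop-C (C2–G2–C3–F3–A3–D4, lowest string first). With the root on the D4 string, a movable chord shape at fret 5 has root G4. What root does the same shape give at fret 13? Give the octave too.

Moving from fret 5 to fret 13 shifts the root by 8 semitones.
G4 up 8 semitones is D#5.

D#5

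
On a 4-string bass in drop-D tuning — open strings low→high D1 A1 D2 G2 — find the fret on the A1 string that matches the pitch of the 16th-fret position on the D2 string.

D2 at fret 16 is D2 + 16 semitones = F#3.
The open A1 string is 5 semitones below the open D2, so the same pitch on the A1 string lies at fret 16 + 5 = 21.

21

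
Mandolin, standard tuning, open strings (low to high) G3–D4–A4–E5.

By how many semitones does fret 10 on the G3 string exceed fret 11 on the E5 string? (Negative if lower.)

-22 semitones

G3 at fret 10 → F4 (MIDI 65); E5 at fret 11 → D#6 (MIDI 87).
65 − 87 = -22, so the two pitches are 22 semitones apart.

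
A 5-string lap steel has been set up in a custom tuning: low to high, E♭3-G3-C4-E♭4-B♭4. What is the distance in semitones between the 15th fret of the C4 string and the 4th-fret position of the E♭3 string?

C4 at fret 15 → E♭5 (MIDI 75); E♭3 at fret 4 → G3 (MIDI 55).
75 − 55 = 20, so the two pitches are 20 semitones apart, with E♭5 the higher.

20 semitones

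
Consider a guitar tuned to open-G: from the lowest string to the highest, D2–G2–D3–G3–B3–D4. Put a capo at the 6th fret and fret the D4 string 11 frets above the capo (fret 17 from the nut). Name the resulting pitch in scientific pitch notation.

The capo raises the open D4 by 6 semitones to G#4; fretting 11 more gives D4 + 6 + 11 = D4 + 17 semitones = G5.

G5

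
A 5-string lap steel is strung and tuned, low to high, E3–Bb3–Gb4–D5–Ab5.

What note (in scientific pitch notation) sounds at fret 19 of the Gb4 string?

Db6

Each fret is one semitone, so Gb4 + 19 = Db6.
(Equivalently spelled C#6.)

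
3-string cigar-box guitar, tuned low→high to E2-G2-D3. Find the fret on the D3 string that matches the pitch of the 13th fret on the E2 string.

3

Fret 13 on E2 is MIDI 40 + 13 = 53 (F3). On the D3 string (open MIDI 50), that pitch is 53 − 50 = fret 3.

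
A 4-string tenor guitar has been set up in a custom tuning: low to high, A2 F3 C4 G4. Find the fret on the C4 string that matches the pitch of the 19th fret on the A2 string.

A2 at fret 19 is A2 + 19 semitones = E4.
The open C4 string is 15 semitones above the open A2, so the same pitch on the C4 string lies at fret 19 − 15 = 4.

4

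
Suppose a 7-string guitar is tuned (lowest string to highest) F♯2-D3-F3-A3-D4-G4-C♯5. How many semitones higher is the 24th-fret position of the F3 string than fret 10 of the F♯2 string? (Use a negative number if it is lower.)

25 semitones

F3 at fret 24 → F5 (MIDI 77); F♯2 at fret 10 → E3 (MIDI 52).
77 − 52 = 25, so the two pitches are 25 semitones apart.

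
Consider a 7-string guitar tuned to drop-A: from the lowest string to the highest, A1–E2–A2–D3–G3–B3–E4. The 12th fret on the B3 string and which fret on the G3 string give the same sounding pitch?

16

Fret 12 on B3 is MIDI 59 + 12 = 71 (B4). On the G3 string (open MIDI 55), that pitch is 71 − 55 = fret 16.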